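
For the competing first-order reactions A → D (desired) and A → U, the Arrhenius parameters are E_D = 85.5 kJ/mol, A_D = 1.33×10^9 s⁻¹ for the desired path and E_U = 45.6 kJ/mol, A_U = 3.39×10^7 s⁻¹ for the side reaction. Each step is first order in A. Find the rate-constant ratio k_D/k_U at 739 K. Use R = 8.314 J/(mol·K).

0.0593

With equal orders, S_{D/U} = k_D/k_U = (A_D/A_U)·exp[(E_U−E_D)/(RT)].
(E_U−E_D)/(RT) = (45.6−85.5)×10³/(8.314×739) = -39900/6144 = -6.494.
k_D/k_U = (1.33×10^9/3.39×10^7)·exp(-6.494) = 39.23 × 0.001512 = 0.0593.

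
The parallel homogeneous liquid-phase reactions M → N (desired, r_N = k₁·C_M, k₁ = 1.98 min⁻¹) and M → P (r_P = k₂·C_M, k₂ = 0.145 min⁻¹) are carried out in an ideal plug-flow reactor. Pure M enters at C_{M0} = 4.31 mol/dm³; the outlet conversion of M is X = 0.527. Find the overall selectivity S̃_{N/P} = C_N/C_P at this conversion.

C_M = C_{M0}(1−X) = 2.039 mol/dm³.
Both paths are first order in M, so the instantaneous fraction to N is constant: dC_N/d(−C_M) = k₁/(k₁+k₂) = 0.9318.
C_N = 0.9318·(C_{M0}−C_M) = 0.9318×2.271 = 2.12 mol/dm³.
C_P = (C_{M0}−C_M)−C_N = 0.1550 mol/dm³; S̃_{N/P} = 2.116/0.1550 = 13.7.

13.7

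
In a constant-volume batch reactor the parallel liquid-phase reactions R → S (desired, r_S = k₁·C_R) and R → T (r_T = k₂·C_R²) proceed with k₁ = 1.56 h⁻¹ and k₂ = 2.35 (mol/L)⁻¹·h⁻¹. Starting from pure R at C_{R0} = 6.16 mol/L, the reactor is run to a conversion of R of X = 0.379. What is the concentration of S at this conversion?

C_R = C_{R0}(1−X) = 3.825 mol/L.
Along a PFR/batch, dC_S/dC_R = −r_S/(r_S+r_T) = −k₁/(k₁+k₂·C_R).
Integrating from C_{R0} to C_R: C_S = (1.56/2.35)·ln[(1.56+2.35·6.16)/(1.56+2.35·3.83)] = 0.6638·ln(16.04/10.55) = 0.2780 mol/L.

0.278 mol/L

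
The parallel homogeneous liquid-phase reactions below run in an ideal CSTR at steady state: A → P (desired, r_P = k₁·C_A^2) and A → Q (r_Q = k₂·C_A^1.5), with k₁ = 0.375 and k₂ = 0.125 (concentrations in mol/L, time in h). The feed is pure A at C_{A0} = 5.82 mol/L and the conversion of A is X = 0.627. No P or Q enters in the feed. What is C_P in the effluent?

2.98 mol/L

Exit C_A = C_{A0}(1−X) = 5.82×0.373 = 2.171 mol/L.
A CSTR operates uniformly at the exit composition, giving r_P = 1.767 and r_Q = 0.3998 (each k·C_A^n at C_A = 2.171).
Fraction of consumed A going to P: r_P/(r_P+r_Q) = 0.8155.
C_P = 0.8155·C_{A0}·X = 0.8155×5.82×0.627 = 2.98 mol/L.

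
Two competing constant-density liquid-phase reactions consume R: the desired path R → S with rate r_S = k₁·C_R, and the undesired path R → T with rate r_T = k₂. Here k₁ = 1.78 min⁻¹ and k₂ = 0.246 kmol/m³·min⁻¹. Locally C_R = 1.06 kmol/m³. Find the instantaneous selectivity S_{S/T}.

S_{S/T} = r_S/r_T = (k₁·C_R)/(k₂) = (k₁/k₂)·C_R.
= (1.78×1.060) / (0.246) = 1.887/0.2460 = 7.67.
Since the desired path is higher order in R, keeping C_R high (PFR or concentrated feed) favours S.

7.67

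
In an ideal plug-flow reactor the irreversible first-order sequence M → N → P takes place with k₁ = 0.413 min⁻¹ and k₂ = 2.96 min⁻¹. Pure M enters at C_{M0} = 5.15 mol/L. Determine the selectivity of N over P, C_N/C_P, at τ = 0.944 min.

0.448

Solving the coupled first-order balances gives C_N(τ) = [k₁/(k₂−k₁)]·C_{M0}·(e^(−k₁τ) − e^(−k₂τ)).
e^(−k₁τ) = e^(−0.413×0.944) = e^(−0.3899) = 0.6771; e^(−k₂τ) = e^(−2.794) = 0.06116.
C_N = 0.413×5.15/(2.96−0.413) × (0.6771−0.06116) = 0.8351×0.6160 = 0.5144 mol/L.
C_M = C_{M0}e^(−k₁τ) = 3.487 mol/L, so C_P = C_{M0}−C_M−C_N = 1.148 mol/L; C_N/C_P = 0.448.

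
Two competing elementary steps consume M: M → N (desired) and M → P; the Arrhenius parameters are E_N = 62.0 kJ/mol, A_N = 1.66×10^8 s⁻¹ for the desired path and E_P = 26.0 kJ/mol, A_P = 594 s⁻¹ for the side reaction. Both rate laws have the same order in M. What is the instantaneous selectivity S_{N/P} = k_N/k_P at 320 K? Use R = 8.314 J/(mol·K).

0.371

Since both paths have the same order in M, the concentration cancels and S_{N/P} = k_N/k_P = (A_N/A_P)·exp[(E_P−E_N)/(RT)].
(E_P−E_N)/(RT) = (26.0−62.0)×10³/(8.314×320) = -36000/2660 = -13.53.
k_N/k_P = (1.66×10^8/594)·exp(-13.53) = 2.795×10^5 × 1.329×10^-6 = 0.371.
Since E_N > E_P, raising the temperature improves selectivity toward N.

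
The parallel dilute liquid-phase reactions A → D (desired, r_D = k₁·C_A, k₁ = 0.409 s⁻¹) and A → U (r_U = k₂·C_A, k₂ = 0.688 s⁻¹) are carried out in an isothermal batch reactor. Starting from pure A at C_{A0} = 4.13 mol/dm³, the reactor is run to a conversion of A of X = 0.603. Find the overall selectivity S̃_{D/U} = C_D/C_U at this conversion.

C_A = C_{A0}(1−X) = 1.640 mol/dm³.
Both paths are first order in A, so the instantaneous fraction to D is constant: dC_D/d(−C_A) = k₁/(k₁+k₂) = 0.3728.
C_D = 0.3728·(C_{A0}−C_A) = 0.3728×2.490 = 0.929 mol/dm³.
C_U = (C_{A0}−C_A)−C_D = 1.562 mol/dm³; S̃_{D/U} = 0.9285/1.562 = 0.594.

0.594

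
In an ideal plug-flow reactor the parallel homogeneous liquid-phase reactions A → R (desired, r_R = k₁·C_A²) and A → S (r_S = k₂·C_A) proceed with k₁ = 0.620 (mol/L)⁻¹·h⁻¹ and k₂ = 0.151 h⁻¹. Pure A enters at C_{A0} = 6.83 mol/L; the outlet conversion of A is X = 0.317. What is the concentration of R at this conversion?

2.08 mol/L

C_A = C_{A0}(1−X) = 4.665 mol/L.
Along a PFR/batch, dC_S/dC_A = −r_S/(r_R+r_S) = −k₂/(k₂+k₁·C_A).
Integrating from C_{A0} to C_A: C_S = (0.151/0.620)·ln[(0.151+0.620·6.83)/(0.151+0.620·4.66)] = 0.2435·ln(4.386/3.043) = 0.08899 mol/L.
Then C_R = (C_{A0}−C_A) − C_S = 2.165 − 0.08899 = 2.076 mol/L.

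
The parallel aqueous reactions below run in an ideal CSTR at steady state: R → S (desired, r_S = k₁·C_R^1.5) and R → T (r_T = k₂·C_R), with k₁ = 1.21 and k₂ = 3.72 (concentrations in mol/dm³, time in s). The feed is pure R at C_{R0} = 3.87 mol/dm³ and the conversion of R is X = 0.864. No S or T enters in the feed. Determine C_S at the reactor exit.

Exit C_R = C_{R0}(1−X) = 3.87×0.136 = 0.5263 mol/dm³.
A CSTR operates uniformly at the exit composition, giving r_S = 0.4620 and r_T = 1.958 (each k·C_R^n at C_R = 0.5263).
Fraction of consumed R going to S: r_S/(r_S+r_T) = 0.1909.
C_S = 0.1909·C_{R0}·X = 0.1909×3.87×0.864 = 0.638 mol/dm³.

0.638 mol/dm³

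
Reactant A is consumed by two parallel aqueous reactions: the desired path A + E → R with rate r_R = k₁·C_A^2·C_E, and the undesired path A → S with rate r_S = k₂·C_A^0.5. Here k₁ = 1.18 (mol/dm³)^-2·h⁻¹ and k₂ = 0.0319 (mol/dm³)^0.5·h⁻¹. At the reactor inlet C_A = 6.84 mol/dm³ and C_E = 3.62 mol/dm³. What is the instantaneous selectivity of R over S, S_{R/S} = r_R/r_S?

S_{R/S} = r_R/r_S = (k₁·C_A^2·C_E)/(k₂·C_A^0.5) = (k₁/k₂)·C_A^1.5·C_E.
= (1.18×6.840^2×3.620) / (0.0319×6.840^0.5) = 199.8/0.08343 = 2395.
Since the desired path is higher order in A, keeping C_A high (PFR or concentrated feed) favours R.

2395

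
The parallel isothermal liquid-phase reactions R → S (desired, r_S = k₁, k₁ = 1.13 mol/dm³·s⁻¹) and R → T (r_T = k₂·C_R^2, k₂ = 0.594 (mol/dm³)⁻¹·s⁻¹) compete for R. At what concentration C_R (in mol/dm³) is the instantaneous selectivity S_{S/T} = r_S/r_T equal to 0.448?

2.06 mol/dm³

S_{S/T} = (k₁/k₂)·C_R^-2 ⇒ C_R = (S·k₂/k₁)^(-0.5).
= (0.448×0.594/1.13)^(-0.5) = (0.2355)^(-0.5) = 2.06 mol/dm³.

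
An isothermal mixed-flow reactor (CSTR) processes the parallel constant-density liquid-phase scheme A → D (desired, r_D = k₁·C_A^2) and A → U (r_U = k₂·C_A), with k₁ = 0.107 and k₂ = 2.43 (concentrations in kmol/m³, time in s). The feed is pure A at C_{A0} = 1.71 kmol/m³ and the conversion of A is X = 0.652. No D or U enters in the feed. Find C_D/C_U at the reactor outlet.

Exit C_A = C_{A0}(1−X) = 1.71×0.348 = 0.5951 kmol/m³.
A CSTR operates uniformly at the exit composition, giving r_D = 0.03789 and r_U = 1.446 (each k·C_A^n at C_A = 0.5951).
Overall selectivity = C_D/C_U = r_Dτ/(r_Uτ) = r_D/r_U = 0.0262.

0.0262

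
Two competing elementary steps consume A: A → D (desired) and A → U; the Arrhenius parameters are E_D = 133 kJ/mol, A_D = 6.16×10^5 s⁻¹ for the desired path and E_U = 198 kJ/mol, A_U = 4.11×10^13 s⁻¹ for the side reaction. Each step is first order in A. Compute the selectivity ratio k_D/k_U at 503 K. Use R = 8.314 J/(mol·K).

With equal orders, S_{D/U} = k_D/k_U = (A_D/A_U)·exp[(E_U−E_D)/(RT)].
(E_U−E_D)/(RT) = (198−133)×10³/(8.314×503) = 65000/4182 = 15.54.
k_D/k_U = (6.16×10^5/4.11×10^13)·exp(15.54) = 1.499×10^-8 × 5.627×10^6 = 0.0843.

0.0843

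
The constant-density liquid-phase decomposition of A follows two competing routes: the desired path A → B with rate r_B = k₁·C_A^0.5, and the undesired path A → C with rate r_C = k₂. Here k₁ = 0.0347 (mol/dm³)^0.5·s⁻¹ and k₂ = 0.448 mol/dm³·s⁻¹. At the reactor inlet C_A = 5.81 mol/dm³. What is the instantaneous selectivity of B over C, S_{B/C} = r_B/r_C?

0.187

S_{B/C} = r_B/r_C = (k₁·C_A^0.5)/(k₂) = (k₁/k₂)·C_A^0.5.
= (0.0347×5.810^0.5) / (0.448) = 0.08364/0.4480 = 0.187.
Since the desired path is higher order in A, keeping C_A high (PFR or concentrated feed) favours B.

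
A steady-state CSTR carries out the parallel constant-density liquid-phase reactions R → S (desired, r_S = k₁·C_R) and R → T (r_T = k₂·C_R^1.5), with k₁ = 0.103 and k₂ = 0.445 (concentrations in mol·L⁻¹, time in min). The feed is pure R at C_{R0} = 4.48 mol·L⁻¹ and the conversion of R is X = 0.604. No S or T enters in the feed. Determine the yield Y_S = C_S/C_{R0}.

0.0894

Exit C_R = C_{R0}(1−X) = 4.48×0.396 = 1.774 mol·L⁻¹.
A CSTR operates uniformly at the exit composition, giving r_S = 0.1827 and r_T = 1.052 (each k·C_R^n at C_R = 1.774).
Fraction of consumed R going to S: r_S/(r_S+r_T) = 0.1480.
C_S = 0.1480·C_{R0}·X = 0.1480×4.48×0.604 = 0.401 mol·L⁻¹; Y_S = C_S/C_{R0} = 0.0894.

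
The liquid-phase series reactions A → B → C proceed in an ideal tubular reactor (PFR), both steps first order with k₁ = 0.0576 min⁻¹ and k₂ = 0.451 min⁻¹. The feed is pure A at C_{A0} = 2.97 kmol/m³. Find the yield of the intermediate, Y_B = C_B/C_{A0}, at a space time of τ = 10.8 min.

0.0775

The intermediate concentration in a first-order A→B→C sequence is C_B = k₁C_{A0}(e^(−k₁τ) − e^(−k₂τ))/(k₂−k₁).
e^(−k₁τ) = e^(−0.0576×10.8) = e^(−0.6221) = 0.5368; e^(−k₂τ) = e^(−4.871) = 0.007667.
C_B = 0.0576×2.97/(0.451−0.0576) × (0.5368−0.007667) = 0.4349×0.5292 = 0.2301 kmol/m³.
Y_B = C_B/C_{A0} = 0.2301/2.97 = 0.0775.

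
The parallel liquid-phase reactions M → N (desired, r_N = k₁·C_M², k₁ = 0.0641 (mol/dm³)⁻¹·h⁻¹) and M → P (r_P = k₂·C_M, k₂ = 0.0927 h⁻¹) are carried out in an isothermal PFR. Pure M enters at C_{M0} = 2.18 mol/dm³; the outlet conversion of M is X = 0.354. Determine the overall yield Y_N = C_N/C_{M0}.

C_M = C_{M0}(1−X) = 1.408 mol/dm³.
Along a PFR/batch, dC_P/dC_M = −r_P/(r_N+r_P) = −k₂/(k₂+k₁·C_M).
Integrating from C_{M0} to C_M: C_P = (0.0927/0.0641)·ln[(0.0927+0.0641·2.18)/(0.0927+0.0641·1.41)] = 1.446·ln(0.2324/0.1830) = 0.3461 mol/dm³.
Then C_N = (C_{M0}−C_M) − C_P = 0.7717 − 0.3461 = 0.4257 mol/dm³.
Y_N = C_N/C_{M0} = 0.4257/2.18 = 0.195.

0.195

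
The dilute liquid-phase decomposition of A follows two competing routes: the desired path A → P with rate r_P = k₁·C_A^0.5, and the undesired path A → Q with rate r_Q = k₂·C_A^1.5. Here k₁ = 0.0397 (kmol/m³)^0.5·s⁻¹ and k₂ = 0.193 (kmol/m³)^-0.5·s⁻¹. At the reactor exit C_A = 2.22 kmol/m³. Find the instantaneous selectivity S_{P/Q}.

S_{P/Q} = r_P/r_Q = (k₁·C_A^0.5)/(k₂·C_A^1.5) = (k₁/k₂)·C_A⁻¹.
= (0.0397×2.220^0.5) / (0.193×2.220^1.5) = 0.05915/0.6384 = 0.0927.
The undesired path is higher order in A, so low C_A (CSTR or dilute feed) favours P.

0.0927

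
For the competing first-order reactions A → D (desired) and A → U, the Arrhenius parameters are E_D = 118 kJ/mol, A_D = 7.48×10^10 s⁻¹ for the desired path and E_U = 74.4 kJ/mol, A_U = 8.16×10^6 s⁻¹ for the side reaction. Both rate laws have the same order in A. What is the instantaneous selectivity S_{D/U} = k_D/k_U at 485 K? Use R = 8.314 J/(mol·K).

0.185

k_D/k_U = (A_D/A_U)·exp[−(E_D−E_U)/(RT)] = (A_D/A_U)·exp[(E_U−E_D)/(RT)].
(E_U−E_D)/(RT) = (74.4−118)×10³/(8.314×485) = -43600/4032 = -10.81.
k_D/k_U = (7.48×10^10/8.16×10^6)·exp(-10.81) = 9167 × 2.014×10^-5 = 0.185.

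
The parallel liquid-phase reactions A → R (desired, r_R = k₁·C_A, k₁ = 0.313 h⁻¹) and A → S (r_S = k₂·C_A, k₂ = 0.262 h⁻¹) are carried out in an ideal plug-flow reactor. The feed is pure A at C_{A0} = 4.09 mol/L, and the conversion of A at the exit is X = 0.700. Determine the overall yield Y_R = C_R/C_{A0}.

C_A = C_{A0}(1−X) = 1.227 mol/L.
Both paths are first order in A, so the instantaneous fraction to R is constant: dC_R/d(−C_A) = k₁/(k₁+k₂) = 0.5443.
C_R = 0.5443·(C_{A0}−C_A) = 0.5443×2.863 = 1.56 mol/L.
Y_R = C_R/C_{A0} = 1.558/4.09 = 0.381.

0.381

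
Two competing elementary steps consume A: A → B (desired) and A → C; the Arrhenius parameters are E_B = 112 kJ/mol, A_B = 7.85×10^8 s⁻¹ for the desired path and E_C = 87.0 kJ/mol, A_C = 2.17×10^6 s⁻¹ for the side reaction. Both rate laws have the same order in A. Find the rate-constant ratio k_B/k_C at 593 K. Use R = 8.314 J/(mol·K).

Since both paths have the same order in A, the concentration cancels and S_{B/C} = k_B/k_C = (A_B/A_C)·exp[(E_C−E_B)/(RT)].
(E_C−E_B)/(RT) = (87.0−112)×10³/(8.314×593) = -25000/4930 = -5.071.
k_B/k_C = (7.85×10^8/2.17×10^6)·exp(-5.071) = 361.8 × 0.006277 = 2.27.

2.27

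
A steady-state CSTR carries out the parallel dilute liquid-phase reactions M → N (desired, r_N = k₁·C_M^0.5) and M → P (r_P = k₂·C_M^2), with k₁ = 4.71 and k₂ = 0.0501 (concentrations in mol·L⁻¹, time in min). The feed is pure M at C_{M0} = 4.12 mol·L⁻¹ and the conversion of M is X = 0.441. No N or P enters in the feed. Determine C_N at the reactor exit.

Exit C_M = C_{M0}(1−X) = 4.12×0.559 = 2.303 mol·L⁻¹.
In a CSTR the entire volume is at exit conditions, so r_N = 4.71×2.303^0.5 = 7.148 and r_P = 0.0501×2.303^2 = 0.2657.
Fraction of consumed M going to N: r_N/(r_N+r_P) = 0.9642.
C_N = 0.9642·C_{M0}·X = 0.9642×4.12×0.441 = 1.75 mol·L⁻¹.

1.75 mol·L⁻¹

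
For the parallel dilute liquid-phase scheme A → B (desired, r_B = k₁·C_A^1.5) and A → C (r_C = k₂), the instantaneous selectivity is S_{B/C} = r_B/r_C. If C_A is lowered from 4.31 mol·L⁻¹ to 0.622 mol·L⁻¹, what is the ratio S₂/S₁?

0.0548

S_{B/C} = (k₁/k₂)·C_A^1.5, so S₂/S₁ = (C_{A,2}/C_{A,1})^1.5.
= (0.622/4.31)^1.5 = (0.1443)^1.5 = 0.0548.
Selectivity toward B falls as C_A falls — high-concentration operation is favoured.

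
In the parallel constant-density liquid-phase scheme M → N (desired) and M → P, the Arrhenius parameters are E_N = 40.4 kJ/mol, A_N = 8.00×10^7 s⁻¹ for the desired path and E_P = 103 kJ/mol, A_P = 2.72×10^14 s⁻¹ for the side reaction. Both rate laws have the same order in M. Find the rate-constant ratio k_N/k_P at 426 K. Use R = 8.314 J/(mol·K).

14.0

k_N/k_P = (A_N/A_P)·exp[−(E_N−E_P)/(RT)] = (A_N/A_P)·exp[(E_P−E_N)/(RT)].
(E_P−E_N)/(RT) = (103−40.4)×10³/(8.314×426) = 62600/3542 = 17.67.
k_N/k_P = (8.00×10^7/2.72×10^14)·exp(17.67) = 2.941×10^-7 × 4.743×10^7 = 14.0.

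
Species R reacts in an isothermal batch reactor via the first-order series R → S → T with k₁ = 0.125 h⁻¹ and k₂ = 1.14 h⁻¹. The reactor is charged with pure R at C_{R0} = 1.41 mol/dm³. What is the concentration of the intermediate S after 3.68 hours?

0.107 mol/dm³

Solving the coupled first-order balances gives C_S(t) = [k₁/(k₂−k₁)]·C_{R0}·(e^(−k₁t) − e^(−k₂t)).
e^(−k₁t) = e^(−0.125×3.68) = e^(−0.4600) = 0.6313; e^(−k₂t) = e^(−4.195) = 0.01507.
C_S = 0.125×1.41/(1.14−0.125) × (0.6313−0.01507) = 0.1736×0.6162 = 0.1070 mol/dm³.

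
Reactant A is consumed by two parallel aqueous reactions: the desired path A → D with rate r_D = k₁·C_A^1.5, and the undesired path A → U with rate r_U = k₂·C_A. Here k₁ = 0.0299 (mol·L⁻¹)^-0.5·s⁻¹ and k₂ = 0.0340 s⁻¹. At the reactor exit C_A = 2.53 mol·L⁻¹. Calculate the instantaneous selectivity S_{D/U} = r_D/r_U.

1.40

S_{D/U} = r_D/r_U = (k₁·C_A^1.5)/(k₂·C_A) = (k₁/k₂)·C_A^0.5.
= (0.0299×2.530^1.5) / (0.0340×2.530) = 0.1203/0.08602 = 1.40.
Since the desired path is higher order in A, keeping C_A high (PFR or concentrated feed) favours D.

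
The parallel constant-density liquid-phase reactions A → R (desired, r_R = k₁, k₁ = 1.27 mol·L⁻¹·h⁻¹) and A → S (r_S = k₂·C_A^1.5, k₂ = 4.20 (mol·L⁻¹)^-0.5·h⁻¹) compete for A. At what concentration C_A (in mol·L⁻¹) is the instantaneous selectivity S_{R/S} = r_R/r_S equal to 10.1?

0.0964 mol·L⁻¹

S_{R/S} = (k₁/k₂)·C_A^-1.5 ⇒ C_A = (S·k₂/k₁)^(1/(-1.5)).
= (10.1×4.20/1.27)^(-0.6667) = (33.40)^(-0.6667) = 0.0964 mol·L⁻¹.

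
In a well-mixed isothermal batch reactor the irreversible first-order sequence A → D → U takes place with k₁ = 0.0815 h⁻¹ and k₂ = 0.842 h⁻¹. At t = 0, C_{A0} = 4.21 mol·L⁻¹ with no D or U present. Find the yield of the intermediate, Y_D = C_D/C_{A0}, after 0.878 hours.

Solving the coupled first-order balances gives C_D(t) = [k₁/(k₂−k₁)]·C_{A0}·(e^(−k₁t) − e^(−k₂t)).
e^(−k₁t) = e^(−0.0815×0.878) = e^(−0.07156) = 0.9309; e^(−k₂t) = e^(−0.7393) = 0.4775.
C_D = 0.0815×4.21/(0.842−0.0815) × (0.9309−0.4775) = 0.4512×0.4535 = 0.2046 mol·L⁻¹.
Y_D = C_D/C_{A0} = 0.2046/4.21 = 0.0486.

0.0486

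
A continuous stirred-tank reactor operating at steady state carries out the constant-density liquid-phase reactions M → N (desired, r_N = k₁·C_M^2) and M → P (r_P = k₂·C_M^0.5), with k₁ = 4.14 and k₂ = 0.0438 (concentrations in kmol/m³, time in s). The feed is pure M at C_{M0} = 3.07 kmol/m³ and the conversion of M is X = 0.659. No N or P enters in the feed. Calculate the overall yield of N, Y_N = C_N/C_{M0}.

0.653

Exit C_M = C_{M0}(1−X) = 3.07×0.341 = 1.047 kmol/m³.
A CSTR operates uniformly at the exit composition, giving r_N = 4.537 and r_P = 0.04481 (each k·C_M^n at C_M = 1.047).
Fraction of consumed M going to N: r_N/(r_N+r_P) = 0.9902.
C_N = 0.9902·C_{M0}·X = 0.9902×3.07×0.659 = 2.00 kmol/m³; Y_N = C_N/C_{M0} = 0.653.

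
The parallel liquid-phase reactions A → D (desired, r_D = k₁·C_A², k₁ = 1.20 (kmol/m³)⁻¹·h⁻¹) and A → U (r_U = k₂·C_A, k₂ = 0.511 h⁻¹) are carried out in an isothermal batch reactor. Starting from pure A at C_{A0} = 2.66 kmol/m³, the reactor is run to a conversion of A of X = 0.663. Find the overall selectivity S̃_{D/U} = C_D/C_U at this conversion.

C_A = C_{A0}(1−X) = 0.8964 kmol/m³.
Along a PFR/batch, dC_U/dC_A = −r_U/(r_D+r_U) = −k₂/(k₂+k₁·C_A).
Integrating from C_{A0} to C_A: C_U = (0.511/1.20)·ln[(0.511+1.20·2.66)/(0.511+1.20·0.896)] = 0.4258·ln(3.703/1.587) = 0.3609 kmol/m³.
Then C_D = (C_{A0}−C_A) − C_U = 1.764 − 0.3609 = 1.403 kmol/m³.
S̃_{D/U} = C_D/C_U = 1.403/0.3609 = 3.89.

3.89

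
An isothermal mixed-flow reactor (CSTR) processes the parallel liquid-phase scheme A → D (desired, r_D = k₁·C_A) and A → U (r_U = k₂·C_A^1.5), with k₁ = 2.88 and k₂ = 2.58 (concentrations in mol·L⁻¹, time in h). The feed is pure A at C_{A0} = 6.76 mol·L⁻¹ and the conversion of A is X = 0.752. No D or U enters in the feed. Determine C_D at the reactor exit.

2.35 mol·L⁻¹

Exit C_A = C_{A0}(1−X) = 6.76×0.248 = 1.676 mol·L⁻¹.
A CSTR operates uniformly at the exit composition, giving r_D = 4.828 and r_U = 5.600 (each k·C_A^n at C_A = 1.676).
Fraction of consumed A going to D: r_D/(r_D+r_U) = 0.4630.
C_D = 0.4630·C_{A0}·X = 0.4630×6.76×0.752 = 2.35 mol·L⁻¹.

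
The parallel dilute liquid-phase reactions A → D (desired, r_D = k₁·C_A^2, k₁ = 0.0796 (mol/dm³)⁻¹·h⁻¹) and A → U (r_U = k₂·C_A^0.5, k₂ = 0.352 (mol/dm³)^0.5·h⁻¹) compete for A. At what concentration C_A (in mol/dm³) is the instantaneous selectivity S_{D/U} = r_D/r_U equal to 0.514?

1.73 mol/dm³

S_{D/U} = (k₁/k₂)·C_A^1.5 ⇒ C_A = (S·k₂/k₁)^(1/1.5).
= (0.514×0.352/0.0796)^(0.6667) = (2.273)^(0.6667) = 1.73 mol/dm³.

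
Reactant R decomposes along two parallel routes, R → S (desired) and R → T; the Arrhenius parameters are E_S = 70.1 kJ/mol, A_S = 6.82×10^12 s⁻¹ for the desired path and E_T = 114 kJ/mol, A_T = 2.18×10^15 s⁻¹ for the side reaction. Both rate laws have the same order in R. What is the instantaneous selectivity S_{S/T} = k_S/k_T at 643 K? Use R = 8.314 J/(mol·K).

k_S/k_T = (A_S/A_T)·exp[−(E_S−E_T)/(RT)] = (A_S/A_T)·exp[(E_T−E_S)/(RT)].
(E_T−E_S)/(RT) = (114−70.1)×10³/(8.314×643) = 43900/5346 = 8.212.
k_S/k_T = (6.82×10^12/2.18×10^15)·exp(8.212) = 0.003128 × 3685 = 11.5.

11.5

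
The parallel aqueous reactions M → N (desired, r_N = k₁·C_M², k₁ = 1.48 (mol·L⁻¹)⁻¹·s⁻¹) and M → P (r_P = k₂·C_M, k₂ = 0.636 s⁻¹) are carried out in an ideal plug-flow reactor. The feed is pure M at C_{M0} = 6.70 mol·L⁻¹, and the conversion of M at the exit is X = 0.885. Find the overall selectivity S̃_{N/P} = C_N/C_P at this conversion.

C_M = C_{M0}(1−X) = 0.7705 mol·L⁻¹.
Along a PFR/batch, dC_P/dC_M = −r_P/(r_N+r_P) = −k₂/(k₂+k₁·C_M).
Integrating from C_{M0} to C_M: C_P = (0.636/1.48)·ln[(0.636+1.48·6.70)/(0.636+1.48·0.770)] = 0.4297·ln(10.55/1.776) = 0.7657 mol·L⁻¹.
Then C_N = (C_{M0}−C_M) − C_P = 5.929 − 0.7657 = 5.164 mol·L⁻¹.
S̃_{N/P} = C_N/C_P = 5.164/0.7657 = 6.74.

6.74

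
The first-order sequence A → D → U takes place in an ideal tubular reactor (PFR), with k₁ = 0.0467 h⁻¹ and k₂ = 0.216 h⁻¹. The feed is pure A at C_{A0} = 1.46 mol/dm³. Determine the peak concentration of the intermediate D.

0.207 mol/dm³

For a first-order series the maximum intermediate yield is C_{D,max}/C_{A0} = (k₁/k₂)^[k₂/(k₂−k₁)].
= (0.0467/0.216)^(0.216/(0.216−0.0467)) = (0.2162)^(1.276) = 0.1417.
C_{D,max} = 0.1417×1.46 = 0.207 mol/dm³.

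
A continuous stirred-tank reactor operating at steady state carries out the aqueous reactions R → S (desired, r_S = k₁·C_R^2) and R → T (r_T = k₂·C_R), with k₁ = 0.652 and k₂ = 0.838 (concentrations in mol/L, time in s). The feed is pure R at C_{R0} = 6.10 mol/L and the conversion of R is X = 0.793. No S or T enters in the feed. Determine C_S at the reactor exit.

2.40 mol/L

Exit C_R = C_{R0}(1−X) = 6.10×0.207 = 1.263 mol/L.
Rates in a CSTR are evaluated at the outlet concentration: r_S = 0.652×1.263^2 = 1.040, r_T = 0.838×1.263 = 1.058.
Fraction of consumed R going to S: r_S/(r_S+r_T) = 0.4956.
C_S = 0.4956·C_{R0}·X = 0.4956×6.10×0.793 = 2.40 mol/L.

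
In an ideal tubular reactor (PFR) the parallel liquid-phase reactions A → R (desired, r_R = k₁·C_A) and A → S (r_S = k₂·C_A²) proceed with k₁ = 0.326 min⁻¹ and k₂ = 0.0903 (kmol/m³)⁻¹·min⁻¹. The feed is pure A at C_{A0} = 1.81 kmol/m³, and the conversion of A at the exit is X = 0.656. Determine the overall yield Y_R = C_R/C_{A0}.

0.493

C_A = C_{A0}(1−X) = 0.6226 kmol/m³.
Along a PFR/batch, dC_R/dC_A = −r_R/(r_R+r_S) = −k₁/(k₁+k₂·C_A).
Integrating from C_{A0} to C_A: C_R = (0.326/0.0903)·ln[(0.326+0.0903·1.81)/(0.326+0.0903·0.623)] = 3.610·ln(0.4894/0.3822) = 0.8927 kmol/m³.
Y_R = C_R/C_{A0} = 0.8927/1.81 = 0.493.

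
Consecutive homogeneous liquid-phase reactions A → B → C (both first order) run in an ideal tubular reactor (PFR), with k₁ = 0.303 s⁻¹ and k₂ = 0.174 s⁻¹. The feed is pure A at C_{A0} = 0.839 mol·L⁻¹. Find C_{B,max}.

For a first-order series the maximum intermediate yield is C_{B,max}/C_{A0} = (k₁/k₂)^[k₂/(k₂−k₁)].
= (0.303/0.174)^(0.174/(0.174−0.303)) = (1.741)^(-1.349) = 0.4732.
C_{B,max} = 0.4732×0.839 = 0.397 mol·L⁻¹.

0.397 mol·L⁻¹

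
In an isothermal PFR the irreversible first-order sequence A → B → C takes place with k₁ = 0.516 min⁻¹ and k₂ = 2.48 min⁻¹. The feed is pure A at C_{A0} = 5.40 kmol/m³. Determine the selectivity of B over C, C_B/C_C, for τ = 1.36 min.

0.316

The intermediate concentration in a first-order A→B→C sequence is C_B = k₁C_{A0}(e^(−k₁τ) − e^(−k₂τ))/(k₂−k₁).
e^(−k₁τ) = e^(−0.516×1.36) = e^(−0.7018) = 0.4957; e^(−k₂τ) = e^(−3.373) = 0.03429.
C_B = 0.516×5.40/(2.48−0.516) × (0.4957−0.03429) = 1.419×0.4614 = 0.6546 kmol/m³.
C_A = C_{A0}e^(−k₁τ) = 2.677 kmol/m³, so C_C = C_{A0}−C_A−C_B = 2.069 kmol/m³; C_B/C_C = 0.316.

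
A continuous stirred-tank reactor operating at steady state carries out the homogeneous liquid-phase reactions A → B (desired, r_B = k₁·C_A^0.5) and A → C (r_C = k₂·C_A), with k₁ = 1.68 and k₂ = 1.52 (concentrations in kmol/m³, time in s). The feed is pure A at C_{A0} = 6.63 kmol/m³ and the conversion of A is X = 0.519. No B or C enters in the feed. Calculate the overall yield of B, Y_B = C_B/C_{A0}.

0.198

Exit C_A = C_{A0}(1−X) = 6.63×0.481 = 3.189 kmol/m³.
Rates in a CSTR are evaluated at the outlet concentration: r_B = 1.68×3.189^0.5 = 3.000, r_C = 1.52×3.189 = 4.847.
Fraction of consumed A going to B: r_B/(r_B+r_C) = 0.3823.
C_B = 0.3823·C_{A0}·X = 0.3823×6.63×0.519 = 1.32 kmol/m³; Y_B = C_B/C_{A0} = 0.198.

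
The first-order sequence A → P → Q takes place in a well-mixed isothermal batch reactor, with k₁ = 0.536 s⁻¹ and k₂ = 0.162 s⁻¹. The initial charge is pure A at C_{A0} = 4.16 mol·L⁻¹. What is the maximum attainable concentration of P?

2.48 mol·L⁻¹

At the optimum, C_{P,max}/C_{A0} = (k₁/k₂)^[k₂/(k₂−k₁)].
= (0.536/0.162)^(0.162/(0.162−0.536)) = (3.309)^(-0.4332) = 0.5955.
C_{P,max} = 0.5955×4.16 = 2.48 mol·L⁻¹.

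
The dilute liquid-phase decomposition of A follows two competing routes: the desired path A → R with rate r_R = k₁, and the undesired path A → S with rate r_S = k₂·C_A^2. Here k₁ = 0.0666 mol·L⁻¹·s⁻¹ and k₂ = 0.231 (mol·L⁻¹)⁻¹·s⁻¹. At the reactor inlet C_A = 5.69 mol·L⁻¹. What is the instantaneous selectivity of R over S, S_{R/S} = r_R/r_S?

0.00891

S_{R/S} = r_R/r_S = (k₁)/(k₂·C_A^2) = (k₁/k₂)·C_A^-2.
= (0.0666) / (0.231×5.690^2) = 0.06660/7.479 = 0.00891.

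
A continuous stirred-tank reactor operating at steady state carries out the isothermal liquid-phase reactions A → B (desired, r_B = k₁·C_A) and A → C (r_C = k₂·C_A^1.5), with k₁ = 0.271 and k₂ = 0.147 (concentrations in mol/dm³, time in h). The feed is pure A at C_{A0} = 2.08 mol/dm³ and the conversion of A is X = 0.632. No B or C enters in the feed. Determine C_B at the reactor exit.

0.891 mol/dm³

Exit C_A = C_{A0}(1−X) = 2.08×0.368 = 0.7654 mol/dm³.
Rates in a CSTR are evaluated at the outlet concentration: r_B = 0.271×0.7654 = 0.2074, r_C = 0.147×0.7654^1.5 = 0.09844.
Fraction of consumed A going to B: r_B/(r_B+r_C) = 0.6782.
C_B = 0.6782·C_{A0}·X = 0.6782×2.08×0.632 = 0.891 mol/dm³.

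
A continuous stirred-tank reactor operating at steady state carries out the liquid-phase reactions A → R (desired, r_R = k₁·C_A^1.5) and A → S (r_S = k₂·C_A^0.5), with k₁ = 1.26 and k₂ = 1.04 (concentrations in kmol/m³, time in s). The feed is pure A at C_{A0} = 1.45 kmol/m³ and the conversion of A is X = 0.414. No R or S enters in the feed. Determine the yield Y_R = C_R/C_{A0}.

Exit C_A = C_{A0}(1−X) = 1.45×0.586 = 0.8497 kmol/m³.
In a CSTR the entire volume is at exit conditions, so r_R = 1.26×0.8497^1.5 = 0.9869 and r_S = 1.04×0.8497^0.5 = 0.9587.
Fraction of consumed A going to R: r_R/(r_R+r_S) = 0.5073.
C_R = 0.5073·C_{A0}·X = 0.5073×1.45×0.414 = 0.305 kmol/m³; Y_R = C_R/C_{A0} = 0.210.

0.210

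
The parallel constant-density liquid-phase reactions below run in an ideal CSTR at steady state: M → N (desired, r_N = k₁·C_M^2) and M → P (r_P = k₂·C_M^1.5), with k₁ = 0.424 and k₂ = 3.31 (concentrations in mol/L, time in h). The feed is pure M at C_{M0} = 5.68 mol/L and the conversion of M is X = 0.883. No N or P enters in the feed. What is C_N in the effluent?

0.474 mol/L

Exit C_M = C_{M0}(1−X) = 5.68×0.117 = 0.6646 mol/L.
In a CSTR the entire volume is at exit conditions, so r_N = 0.424×0.6646^2 = 0.1873 and r_P = 3.31×0.6646^1.5 = 1.793.
Fraction of consumed M going to N: r_N/(r_N+r_P) = 0.09455.
C_N = 0.09455·C_{M0}·X = 0.09455×5.68×0.883 = 0.474 mol/L.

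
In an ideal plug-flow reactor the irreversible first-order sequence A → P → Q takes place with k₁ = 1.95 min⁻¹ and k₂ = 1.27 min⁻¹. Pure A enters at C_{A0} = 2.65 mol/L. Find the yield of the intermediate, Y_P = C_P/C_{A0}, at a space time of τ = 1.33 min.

The intermediate concentration in a first-order A→B→C sequence is C_P = k₁C_{A0}(e^(−k₁τ) − e^(−k₂τ))/(k₂−k₁).
e^(−k₁τ) = e^(−1.95×1.33) = e^(−2.594) = 0.07476; e^(−k₂τ) = e^(−1.689) = 0.1847.
C_P = 1.95×2.65/(1.27−1.95) × (0.07476−0.1847) = (-7.599)×(-0.1099) = 0.8354 mol/L.
Y_P = C_P/C_{A0} = 0.8354/2.65 = 0.315.

0.315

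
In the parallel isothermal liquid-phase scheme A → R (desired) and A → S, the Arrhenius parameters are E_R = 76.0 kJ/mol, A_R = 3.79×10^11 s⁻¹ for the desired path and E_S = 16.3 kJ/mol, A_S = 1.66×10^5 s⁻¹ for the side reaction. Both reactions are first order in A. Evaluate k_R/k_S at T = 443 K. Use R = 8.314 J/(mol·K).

Since both paths have the same order in A, the concentration cancels and S_{R/S} = k_R/k_S = (A_R/A_S)·exp[(E_S−E_R)/(RT)].
(E_S−E_R)/(RT) = (16.3−76.0)×10³/(8.314×443) = -59700/3683 = -16.21.
k_R/k_S = (3.79×10^11/1.66×10^5)·exp(-16.21) = 2.283×10^6 × 9.130×10^-8 = 0.208.

0.208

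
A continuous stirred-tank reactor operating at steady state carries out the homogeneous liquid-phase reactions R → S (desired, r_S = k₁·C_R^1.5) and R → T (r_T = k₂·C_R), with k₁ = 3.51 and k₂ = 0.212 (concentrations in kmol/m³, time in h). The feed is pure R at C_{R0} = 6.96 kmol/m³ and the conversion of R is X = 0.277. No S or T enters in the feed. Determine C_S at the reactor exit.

Exit C_R = C_{R0}(1−X) = 6.96×0.723 = 5.032 kmol/m³.
A CSTR operates uniformly at the exit composition, giving r_S = 39.62 and r_T = 1.067 (each k·C_R^n at C_R = 5.032).
Fraction of consumed R going to S: r_S/(r_S+r_T) = 0.9738.
C_S = 0.9738·C_{R0}·X = 0.9738×6.96×0.277 = 1.88 kmol/m³.

1.88 kmol/m³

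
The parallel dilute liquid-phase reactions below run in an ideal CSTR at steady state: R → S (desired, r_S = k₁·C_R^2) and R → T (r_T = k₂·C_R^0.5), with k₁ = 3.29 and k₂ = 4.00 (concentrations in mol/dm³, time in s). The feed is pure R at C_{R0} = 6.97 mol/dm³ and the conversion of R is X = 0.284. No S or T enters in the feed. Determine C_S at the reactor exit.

1.78 mol/dm³

Exit C_R = C_{R0}(1−X) = 6.97×0.716 = 4.991 mol/dm³.
A CSTR operates uniformly at the exit composition, giving r_S = 81.94 and r_T = 8.936 (each k·C_R^n at C_R = 4.991).
Fraction of consumed R going to S: r_S/(r_S+r_T) = 0.9017.
C_S = 0.9017·C_{R0}·X = 0.9017×6.97×0.284 = 1.78 mol/dm³.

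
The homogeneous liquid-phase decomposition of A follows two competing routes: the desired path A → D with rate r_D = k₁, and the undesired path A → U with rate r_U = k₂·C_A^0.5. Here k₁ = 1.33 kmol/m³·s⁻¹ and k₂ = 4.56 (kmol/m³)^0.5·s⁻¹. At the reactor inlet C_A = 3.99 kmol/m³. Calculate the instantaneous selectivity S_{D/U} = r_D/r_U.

S_{D/U} = r_D/r_U = (k₁)/(k₂·C_A^0.5) = (k₁/k₂)·C_A^-0.5.
= (1.33) / (4.56×3.990^0.5) = 1.330/9.109 = 0.146.
The undesired path is higher order in A, so low C_A (CSTR or dilute feed) favours D.

0.146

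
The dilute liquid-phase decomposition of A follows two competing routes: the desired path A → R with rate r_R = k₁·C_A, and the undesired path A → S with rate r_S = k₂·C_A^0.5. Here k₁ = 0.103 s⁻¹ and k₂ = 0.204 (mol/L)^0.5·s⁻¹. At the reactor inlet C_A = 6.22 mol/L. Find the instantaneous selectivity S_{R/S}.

1.26

S_{R/S} = r_R/r_S = (k₁·C_A)/(k₂·C_A^0.5) = (k₁/k₂)·C_A^0.5.
= (0.103×6.220) / (0.204×6.220^0.5) = 0.6407/0.5088 = 1.26.
Since the desired path is higher order in A, keeping C_A high (PFR or concentrated feed) favours R.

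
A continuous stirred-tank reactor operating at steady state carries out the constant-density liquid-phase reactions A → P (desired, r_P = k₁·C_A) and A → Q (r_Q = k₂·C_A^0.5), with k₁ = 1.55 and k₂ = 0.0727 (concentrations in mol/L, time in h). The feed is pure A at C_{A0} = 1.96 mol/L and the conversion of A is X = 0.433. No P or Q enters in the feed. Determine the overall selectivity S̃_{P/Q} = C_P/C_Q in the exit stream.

22.5

Exit C_A = C_{A0}(1−X) = 1.96×0.567 = 1.111 mol/L.
In a CSTR the entire volume is at exit conditions, so r_P = 1.55×1.111 = 1.723 and r_Q = 0.0727×1.111^0.5 = 0.07664.
Overall selectivity = C_P/C_Q = r_Pτ/(r_Qτ) = r_P/r_Q = 22.5.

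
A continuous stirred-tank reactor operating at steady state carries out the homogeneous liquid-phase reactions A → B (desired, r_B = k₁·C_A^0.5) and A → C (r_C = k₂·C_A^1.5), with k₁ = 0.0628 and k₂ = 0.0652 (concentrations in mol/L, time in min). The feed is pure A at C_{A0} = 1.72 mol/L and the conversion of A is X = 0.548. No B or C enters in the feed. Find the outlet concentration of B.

Exit C_A = C_{A0}(1−X) = 1.72×0.452 = 0.7774 mol/L.
Rates in a CSTR are evaluated at the outlet concentration: r_B = 0.0628×0.7774^0.5 = 0.05537, r_C = 0.0652×0.7774^1.5 = 0.04469.
Fraction of consumed A going to B: r_B/(r_B+r_C) = 0.5534.
C_B = 0.5534·C_{A0}·X = 0.5534×1.72×0.548 = 0.522 mol/L.

0.522 mol/L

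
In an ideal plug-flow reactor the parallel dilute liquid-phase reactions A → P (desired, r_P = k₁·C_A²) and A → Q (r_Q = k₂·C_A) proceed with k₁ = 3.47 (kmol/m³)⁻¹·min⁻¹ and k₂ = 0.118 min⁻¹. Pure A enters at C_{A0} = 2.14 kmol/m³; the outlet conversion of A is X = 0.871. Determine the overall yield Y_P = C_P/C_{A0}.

C_A = C_{A0}(1−X) = 0.2761 kmol/m³.
Along a PFR/batch, dC_Q/dC_A = −r_Q/(r_P+r_Q) = −k₂/(k₂+k₁·C_A).
Integrating from C_{A0} to C_A: C_Q = (0.118/3.47)·ln[(0.118+3.47·2.14)/(0.118+3.47·0.276)] = 0.03401·ln(7.544/1.076) = 0.06623 kmol/m³.
Then C_P = (C_{A0}−C_A) − C_Q = 1.864 − 0.06623 = 1.798 kmol/m³.
Y_P = C_P/C_{A0} = 1.798/2.14 = 0.840.

0.840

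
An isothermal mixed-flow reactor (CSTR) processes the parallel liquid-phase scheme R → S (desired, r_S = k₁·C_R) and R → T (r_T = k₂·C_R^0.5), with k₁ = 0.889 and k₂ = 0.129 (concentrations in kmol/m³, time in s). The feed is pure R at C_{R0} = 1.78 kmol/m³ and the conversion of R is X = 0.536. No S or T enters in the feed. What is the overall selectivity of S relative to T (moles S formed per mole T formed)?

Exit C_R = C_{R0}(1−X) = 1.78×0.464 = 0.8259 kmol/m³.
In a CSTR the entire volume is at exit conditions, so r_S = 0.889×0.8259 = 0.7342 and r_T = 0.129×0.8259^0.5 = 0.1172.
Overall selectivity = C_S/C_T = r_Sτ/(r_Tτ) = r_S/r_T = 6.26.

6.26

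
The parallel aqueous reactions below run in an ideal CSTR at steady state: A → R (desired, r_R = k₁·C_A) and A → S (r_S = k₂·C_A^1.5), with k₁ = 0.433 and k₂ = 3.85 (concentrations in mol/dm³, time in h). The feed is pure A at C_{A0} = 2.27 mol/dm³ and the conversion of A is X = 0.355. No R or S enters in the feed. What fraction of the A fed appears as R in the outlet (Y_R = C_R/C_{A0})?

0.0302

Exit C_A = C_{A0}(1−X) = 2.27×0.645 = 1.464 mol/dm³.
Rates in a CSTR are evaluated at the outlet concentration: r_R = 0.433×1.464 = 0.6340, r_S = 3.85×1.464^1.5 = 6.821.
Fraction of consumed A going to R: r_R/(r_R+r_S) = 0.08504.
C_R = 0.08504·C_{A0}·X = 0.08504×2.27×0.355 = 0.0685 mol/dm³; Y_R = C_R/C_{A0} = 0.0302.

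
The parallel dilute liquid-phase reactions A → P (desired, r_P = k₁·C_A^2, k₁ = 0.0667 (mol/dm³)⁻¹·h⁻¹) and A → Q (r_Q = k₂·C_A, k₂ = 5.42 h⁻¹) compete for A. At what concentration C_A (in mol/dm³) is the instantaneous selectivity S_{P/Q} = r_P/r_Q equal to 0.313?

25.4 mol/dm³

S_{P/Q} = (k₁/k₂)·C_A ⇒ C_A = S·k₂/k₁.
= 0.313×5.42/0.0667 = 25.4 mol/dm³.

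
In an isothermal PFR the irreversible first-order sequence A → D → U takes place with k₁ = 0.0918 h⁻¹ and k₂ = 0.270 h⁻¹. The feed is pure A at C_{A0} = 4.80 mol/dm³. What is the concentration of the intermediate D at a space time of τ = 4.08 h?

For first-order series with pure A initially, C_D(τ) = k₁C_{A0}/(k₂−k₁)·(e^(−k₁τ) − e^(−k₂τ)).
e^(−k₁τ) = e^(−0.0918×4.08) = e^(−0.3745) = 0.6876; e^(−k₂τ) = e^(−1.102) = 0.3323.
C_D = 0.0918×4.80/(0.270−0.0918) × (0.6876−0.3323) = 2.473×0.3553 = 0.8785 mol/dm³.

0.878 mol/dm³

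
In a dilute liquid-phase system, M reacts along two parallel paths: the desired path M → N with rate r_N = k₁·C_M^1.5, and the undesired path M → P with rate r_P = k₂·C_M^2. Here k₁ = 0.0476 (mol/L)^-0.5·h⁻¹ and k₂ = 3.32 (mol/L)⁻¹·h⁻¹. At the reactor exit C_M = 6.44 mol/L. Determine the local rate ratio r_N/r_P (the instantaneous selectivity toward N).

S_{N/P} = r_N/r_P = (k₁·C_M^1.5)/(k₂·C_M^2) = (k₁/k₂)·C_M^-0.5.
= (0.0476×6.440^1.5) / (3.32×6.440^2) = 0.7779/137.7 = 0.00565.

0.00565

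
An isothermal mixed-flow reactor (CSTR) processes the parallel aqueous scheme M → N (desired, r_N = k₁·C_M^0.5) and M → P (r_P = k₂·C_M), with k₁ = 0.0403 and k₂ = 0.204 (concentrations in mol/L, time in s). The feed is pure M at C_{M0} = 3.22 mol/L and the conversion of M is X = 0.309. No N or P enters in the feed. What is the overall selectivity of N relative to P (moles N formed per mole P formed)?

Exit C_M = C_{M0}(1−X) = 3.22×0.691 = 2.225 mol/L.
In a CSTR the entire volume is at exit conditions, so r_N = 0.0403×2.225^0.5 = 0.06011 and r_P = 0.204×2.225 = 0.4539.
Overall selectivity = C_N/C_P = r_Nτ/(r_Pτ) = r_N/r_P = 0.132.

0.132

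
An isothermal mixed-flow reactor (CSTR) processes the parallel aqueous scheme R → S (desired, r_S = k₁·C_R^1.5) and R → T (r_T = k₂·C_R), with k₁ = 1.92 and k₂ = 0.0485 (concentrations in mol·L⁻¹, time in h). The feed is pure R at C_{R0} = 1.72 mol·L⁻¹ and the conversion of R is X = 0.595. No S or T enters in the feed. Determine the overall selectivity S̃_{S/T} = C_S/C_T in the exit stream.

Exit C_R = C_{R0}(1−X) = 1.72×0.405 = 0.6966 mol·L⁻¹.
In a CSTR the entire volume is at exit conditions, so r_S = 1.92×0.6966^1.5 = 1.116 and r_T = 0.0485×0.6966 = 0.03379.
Overall selectivity = C_S/C_T = r_Sτ/(r_Tτ) = r_S/r_T = 33.0.

33.0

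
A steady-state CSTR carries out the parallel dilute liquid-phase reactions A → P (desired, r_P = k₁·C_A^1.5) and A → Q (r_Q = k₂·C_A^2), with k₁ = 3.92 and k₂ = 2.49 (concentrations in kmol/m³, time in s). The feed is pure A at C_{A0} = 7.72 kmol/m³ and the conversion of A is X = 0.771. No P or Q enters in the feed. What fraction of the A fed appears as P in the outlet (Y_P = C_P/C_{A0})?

Exit C_A = C_{A0}(1−X) = 7.72×0.229 = 1.768 kmol/m³.
Rates in a CSTR are evaluated at the outlet concentration: r_P = 3.92×1.768^1.5 = 9.214, r_Q = 2.49×1.768^2 = 7.782.
Fraction of consumed A going to P: r_P/(r_P+r_Q) = 0.5421.
C_P = 0.5421·C_{A0}·X = 0.5421×7.72×0.771 = 3.23 kmol/m³; Y_P = C_P/C_{A0} = 0.418.

0.418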